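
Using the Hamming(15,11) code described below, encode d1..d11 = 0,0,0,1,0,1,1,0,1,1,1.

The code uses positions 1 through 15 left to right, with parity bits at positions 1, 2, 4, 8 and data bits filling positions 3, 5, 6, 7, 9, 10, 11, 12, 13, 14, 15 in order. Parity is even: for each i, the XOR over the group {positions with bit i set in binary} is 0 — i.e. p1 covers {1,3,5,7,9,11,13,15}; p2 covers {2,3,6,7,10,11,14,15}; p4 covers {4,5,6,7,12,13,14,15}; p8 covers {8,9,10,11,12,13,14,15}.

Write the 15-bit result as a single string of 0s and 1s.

010000110110111

Place data at non-parity positions: p1 p2 0 p4 0 0 1 p8 0 1 1 0 1 1 1
p1 (pos 1,3,5,7,9,11,13,15): XOR of data positions = 0⊕0⊕1⊕0⊕1⊕1⊕1 = 0
p2 (pos 2,3,6,7,10,11,14,15): XOR of data positions = 0⊕0⊕1⊕1⊕1⊕1⊕1 = 1
p4 (pos 4,5,6,7,12,13,14,15): XOR of data positions = 0⊕0⊕1⊕0⊕1⊕1⊕1 = 0
p8 (pos 8,9,10,11,12,13,14,15): XOR of data positions = 0⊕1⊕1⊕0⊕1⊕1⊕1 = 1
Codeword: 010000110110111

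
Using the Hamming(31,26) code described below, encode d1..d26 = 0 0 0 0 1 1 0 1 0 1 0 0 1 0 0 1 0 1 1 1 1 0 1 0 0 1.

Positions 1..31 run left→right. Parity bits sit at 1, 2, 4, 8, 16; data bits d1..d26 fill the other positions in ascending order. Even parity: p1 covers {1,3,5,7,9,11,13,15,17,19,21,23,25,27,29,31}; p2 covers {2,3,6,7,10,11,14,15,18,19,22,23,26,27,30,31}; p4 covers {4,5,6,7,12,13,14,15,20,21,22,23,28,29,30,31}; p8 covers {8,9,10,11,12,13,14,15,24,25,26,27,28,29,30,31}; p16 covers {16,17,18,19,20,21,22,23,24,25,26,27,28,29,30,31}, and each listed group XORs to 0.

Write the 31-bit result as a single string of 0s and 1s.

1000000111010100010010111101001

Place data at non-parity positions: p1 p2 0 p4 0 0 0 p8 1 1 0 1 0 1 0 p16 0 1 0 0 1 0 1 1 1 1 0 1 0 0 1
p1 (pos 1,3,5,7,9,11,13,15,17,19,21,23,25,27,29,31): XOR of data positions = 0⊕0⊕0⊕1⊕0⊕0⊕0⊕0⊕0⊕1⊕1⊕1⊕0⊕0⊕1 = 1
p2 (pos 2,3,6,7,10,11,14,15,18,19,22,23,26,27,30,31): XOR of data positions = 0⊕0⊕0⊕1⊕0⊕1⊕0⊕1⊕0⊕0⊕1⊕1⊕0⊕0⊕1 = 0
p4 (pos 4,5,6,7,12,13,14,15,20,21,22,23,28,29,30,31): XOR of data positions = 0⊕0⊕0⊕1⊕0⊕1⊕0⊕0⊕1⊕0⊕1⊕1⊕0⊕0⊕1 = 0
p8 (pos 8,9,10,11,12,13,14,15,24,25,26,27,28,29,30,31): XOR of data positions = 1⊕1⊕0⊕1⊕0⊕1⊕0⊕1⊕1⊕1⊕0⊕1⊕0⊕0⊕1 = 1
p16 (pos 16,17,18,19,20,21,22,23,24,25,26,27,28,29,30,31): XOR of data positions = 0⊕1⊕0⊕0⊕1⊕0⊕1⊕1⊕1⊕1⊕0⊕1⊕0⊕0⊕1 = 0
Codeword: 1000000111010100010010111101001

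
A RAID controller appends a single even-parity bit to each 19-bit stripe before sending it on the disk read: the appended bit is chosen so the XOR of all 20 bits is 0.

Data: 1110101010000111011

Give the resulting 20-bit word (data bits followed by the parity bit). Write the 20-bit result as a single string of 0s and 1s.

11101010100001110111

XOR of the 19 data bits: 1⊕1⊕1⊕0⊕1⊕0⊕1⊕0⊕1⊕0⊕0⊕0⊕0⊕1⊕1⊕1⊕0⊕1⊕1 = 1
Parity bit = 1 (so all 20 bits XOR to 0).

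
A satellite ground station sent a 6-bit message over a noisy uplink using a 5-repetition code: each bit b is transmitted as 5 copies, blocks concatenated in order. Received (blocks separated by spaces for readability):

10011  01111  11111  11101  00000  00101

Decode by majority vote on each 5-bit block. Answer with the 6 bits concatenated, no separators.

111100

Block 1 (10011): 3 ones → 1
Block 2 (01111): 4 ones → 1
Block 3 (11111): 5 ones → 1
Block 4 (11101): 4 ones → 1
Block 5 (00000): 0 ones → 0
Block 6 (00101): 2 ones → 0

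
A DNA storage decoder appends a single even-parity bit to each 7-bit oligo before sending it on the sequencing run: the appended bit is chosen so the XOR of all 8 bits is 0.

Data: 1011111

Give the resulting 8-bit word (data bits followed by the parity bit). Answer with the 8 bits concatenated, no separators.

XOR of the 7 data bits: 1⊕0⊕1⊕1⊕1⊕1⊕1 = 0
Parity bit = 0 (so all 8 bits XOR to 0).

10111110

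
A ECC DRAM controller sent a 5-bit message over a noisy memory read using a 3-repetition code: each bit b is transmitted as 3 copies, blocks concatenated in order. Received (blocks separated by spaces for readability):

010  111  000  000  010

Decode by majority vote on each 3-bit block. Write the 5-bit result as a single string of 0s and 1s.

01000

Block 1 (010): 1 one → 0
Block 2 (111): 3 ones → 1
Block 3 (000): 0 ones → 0
Block 4 (000): 0 ones → 0
Block 5 (010): 1 one → 0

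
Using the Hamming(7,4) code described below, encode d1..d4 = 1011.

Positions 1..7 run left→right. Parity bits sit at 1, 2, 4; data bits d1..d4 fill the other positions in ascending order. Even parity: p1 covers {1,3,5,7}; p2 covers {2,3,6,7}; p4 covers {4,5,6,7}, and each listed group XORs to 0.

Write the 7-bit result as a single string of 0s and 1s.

0110011

Place data at non-parity positions: p1 p2 1 p4 0 1 1
p1 (pos 1,3,5,7): XOR of data positions = 1⊕0⊕1 = 0
p2 (pos 2,3,6,7): XOR of data positions = 1⊕1⊕1 = 1
p4 (pos 4,5,6,7): XOR of data positions = 0⊕1⊕1 = 0
Codeword: 0110011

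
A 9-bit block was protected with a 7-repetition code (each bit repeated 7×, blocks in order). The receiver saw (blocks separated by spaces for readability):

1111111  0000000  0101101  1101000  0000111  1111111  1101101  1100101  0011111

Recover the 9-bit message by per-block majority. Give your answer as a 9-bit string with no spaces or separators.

101001111

Block 1 (1111111): 7 ones → 1
Block 2 (0000000): 0 ones → 0
Block 3 (0101101): 4 ones → 1
Block 4 (1101000): 3 ones → 0
Block 5 (0000111): 3 ones → 0
Block 6 (1111111): 7 ones → 1
Block 7 (1101101): 5 ones → 1
Block 8 (1100101): 4 ones → 1
Block 9 (0011111): 5 ones → 1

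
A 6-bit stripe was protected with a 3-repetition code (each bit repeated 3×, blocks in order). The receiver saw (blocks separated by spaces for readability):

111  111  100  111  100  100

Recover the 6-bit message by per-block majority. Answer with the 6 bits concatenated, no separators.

Block 1 (111): 3 ones → 1
Block 2 (111): 3 ones → 1
Block 3 (100): 1 one → 0
Block 4 (111): 3 ones → 1
Block 5 (100): 1 one → 0
Block 6 (100): 1 one → 0

110100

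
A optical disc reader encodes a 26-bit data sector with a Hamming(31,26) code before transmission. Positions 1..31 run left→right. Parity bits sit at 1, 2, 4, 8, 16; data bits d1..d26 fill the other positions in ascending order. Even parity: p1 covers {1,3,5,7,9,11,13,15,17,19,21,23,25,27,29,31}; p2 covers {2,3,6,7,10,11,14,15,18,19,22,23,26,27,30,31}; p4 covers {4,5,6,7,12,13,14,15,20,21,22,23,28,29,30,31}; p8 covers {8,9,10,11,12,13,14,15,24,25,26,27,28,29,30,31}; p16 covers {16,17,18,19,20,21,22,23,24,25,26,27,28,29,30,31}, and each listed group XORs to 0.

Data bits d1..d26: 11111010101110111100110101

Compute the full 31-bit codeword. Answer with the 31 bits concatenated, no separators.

1111111010101010110111100110101

Place data at non-parity positions: p1 p2 1 p4 1 1 1 p8 1 0 1 0 1 0 1 p16 1 1 0 1 1 1 1 0 0 1 1 0 1 0 1
p1 (pos 1,3,5,7,9,11,13,15,17,19,21,23,25,27,29,31): XOR of data positions = 1⊕1⊕1⊕1⊕1⊕1⊕1⊕1⊕0⊕1⊕1⊕0⊕1⊕1⊕1 = 1
p2 (pos 2,3,6,7,10,11,14,15,18,19,22,23,26,27,30,31): XOR of data positions = 1⊕1⊕1⊕0⊕1⊕0⊕1⊕1⊕0⊕1⊕1⊕1⊕1⊕0⊕1 = 1
p4 (pos 4,5,6,7,12,13,14,15,20,21,22,23,28,29,30,31): XOR of data positions = 1⊕1⊕1⊕0⊕1⊕0⊕1⊕1⊕1⊕1⊕1⊕0⊕1⊕0⊕1 = 1
p8 (pos 8,9,10,11,12,13,14,15,24,25,26,27,28,29,30,31): XOR of data positions = 1⊕0⊕1⊕0⊕1⊕0⊕1⊕0⊕0⊕1⊕1⊕0⊕1⊕0⊕1 = 0
p16 (pos 16,17,18,19,20,21,22,23,24,25,26,27,28,29,30,31): XOR of data positions = 1⊕1⊕0⊕1⊕1⊕1⊕1⊕0⊕0⊕1⊕1⊕0⊕1⊕0⊕1 = 0
Codeword: 1111111010101010110111100110101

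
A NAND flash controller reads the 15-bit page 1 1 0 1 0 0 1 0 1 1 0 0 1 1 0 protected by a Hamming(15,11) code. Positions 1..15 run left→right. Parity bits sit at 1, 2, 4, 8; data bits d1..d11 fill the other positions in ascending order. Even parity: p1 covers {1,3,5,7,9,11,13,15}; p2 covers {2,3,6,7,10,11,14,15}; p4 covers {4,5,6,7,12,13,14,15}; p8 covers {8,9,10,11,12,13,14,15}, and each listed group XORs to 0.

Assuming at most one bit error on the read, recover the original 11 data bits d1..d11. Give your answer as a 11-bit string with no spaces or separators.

s1 (pos 1,3,5,7,9,11,13,15): 1⊕0⊕0⊕1⊕1⊕0⊕1⊕0 = 0
s2 (pos 2,3,6,7,10,11,14,15): 1⊕0⊕0⊕1⊕1⊕0⊕1⊕0 = 0
s4 (pos 4,5,6,7,12,13,14,15): 1⊕0⊕0⊕1⊕0⊕1⊕1⊕0 = 0
s8 (pos 8,9,10,11,12,13,14,15): 0⊕1⊕1⊕0⊕0⊕1⊕1⊕0 = 0
Syndrome s8…s1 = 0000 → no error.
Read data bits from positions 3,5,6,7,9,10,11,12,13,14,15: 00011100110

00011100110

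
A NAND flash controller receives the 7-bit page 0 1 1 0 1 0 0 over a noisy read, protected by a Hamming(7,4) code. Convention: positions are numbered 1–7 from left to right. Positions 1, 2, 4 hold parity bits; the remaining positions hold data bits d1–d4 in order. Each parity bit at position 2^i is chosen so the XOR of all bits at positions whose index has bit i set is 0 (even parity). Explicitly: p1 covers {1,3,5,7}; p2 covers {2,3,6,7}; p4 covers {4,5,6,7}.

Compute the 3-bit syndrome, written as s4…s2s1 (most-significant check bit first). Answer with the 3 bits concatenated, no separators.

100

s1 (pos 1,3,5,7): 0⊕1⊕1⊕0 = 0
s2 (pos 2,3,6,7): 1⊕1⊕0⊕0 = 0
s4 (pos 4,5,6,7): 0⊕1⊕0⊕0 = 1
Syndrome s4…s1 = 100 → error at position 4.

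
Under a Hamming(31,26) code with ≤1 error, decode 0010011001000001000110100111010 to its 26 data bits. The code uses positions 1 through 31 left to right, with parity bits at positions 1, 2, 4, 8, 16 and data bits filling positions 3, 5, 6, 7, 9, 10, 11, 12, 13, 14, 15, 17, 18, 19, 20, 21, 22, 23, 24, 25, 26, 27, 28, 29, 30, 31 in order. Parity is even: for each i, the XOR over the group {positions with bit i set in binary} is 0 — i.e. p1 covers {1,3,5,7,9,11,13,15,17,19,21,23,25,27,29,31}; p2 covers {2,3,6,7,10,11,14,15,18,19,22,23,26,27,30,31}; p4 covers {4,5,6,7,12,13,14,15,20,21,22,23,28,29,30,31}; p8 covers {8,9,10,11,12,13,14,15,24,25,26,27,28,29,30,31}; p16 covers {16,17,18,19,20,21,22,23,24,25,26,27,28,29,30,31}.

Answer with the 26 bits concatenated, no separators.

s1 (pos 1,3,5,7,9,11,13,15,17,19,21,23,25,27,29,31): 0⊕1⊕0⊕1⊕0⊕0⊕0⊕0⊕0⊕0⊕1⊕1⊕0⊕1⊕0⊕0 = 1
s2 (pos 2,3,6,7,10,11,14,15,18,19,22,23,26,27,30,31): 0⊕1⊕1⊕1⊕1⊕0⊕0⊕0⊕0⊕0⊕0⊕1⊕1⊕1⊕1⊕0 = 0
s4 (pos 4,5,6,7,12,13,14,15,20,21,22,23,28,29,30,31): 0⊕0⊕1⊕1⊕0⊕0⊕0⊕0⊕1⊕1⊕0⊕1⊕1⊕0⊕1⊕0 = 1
s8 (pos 8,9,10,11,12,13,14,15,24,25,26,27,28,29,30,31): 0⊕0⊕1⊕0⊕0⊕0⊕0⊕0⊕0⊕0⊕1⊕1⊕1⊕0⊕1⊕0 = 1
s16 (pos 16,17,18,19,20,21,22,23,24,25,26,27,28,29,30,31): 1⊕0⊕0⊕0⊕1⊕1⊕0⊕1⊕0⊕0⊕1⊕1⊕1⊕0⊕1⊕0 = 0
Syndrome s16…s1 = 01101 → error at position 13.
Flip position 13: 0010011001000001000110100111010 → 0010011001001001000110100111010
Read data bits from positions 3,5,6,7,9,10,11,12,13,14,15,17,18,19,20,21,22,23,24,25,26,27,28,29,30,31: 10110100100000110100111010

10110100100000110100111010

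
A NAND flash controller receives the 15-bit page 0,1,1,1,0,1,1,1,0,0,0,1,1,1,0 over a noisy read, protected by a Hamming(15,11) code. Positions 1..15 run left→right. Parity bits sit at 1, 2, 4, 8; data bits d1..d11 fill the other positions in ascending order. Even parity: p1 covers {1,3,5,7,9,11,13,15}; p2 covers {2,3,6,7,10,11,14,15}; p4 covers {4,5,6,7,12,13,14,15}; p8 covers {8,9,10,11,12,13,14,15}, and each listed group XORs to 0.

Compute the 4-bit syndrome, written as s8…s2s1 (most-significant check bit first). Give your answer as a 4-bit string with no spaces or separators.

0011

s1 (pos 1,3,5,7,9,11,13,15): 0⊕1⊕0⊕1⊕0⊕0⊕1⊕0 = 1
s2 (pos 2,3,6,7,10,11,14,15): 1⊕1⊕1⊕1⊕0⊕0⊕1⊕0 = 1
s4 (pos 4,5,6,7,12,13,14,15): 1⊕0⊕1⊕1⊕1⊕1⊕1⊕0 = 0
s8 (pos 8,9,10,11,12,13,14,15): 1⊕0⊕0⊕0⊕1⊕1⊕1⊕0 = 0
Syndrome s8…s1 = 0011 → error at position 3.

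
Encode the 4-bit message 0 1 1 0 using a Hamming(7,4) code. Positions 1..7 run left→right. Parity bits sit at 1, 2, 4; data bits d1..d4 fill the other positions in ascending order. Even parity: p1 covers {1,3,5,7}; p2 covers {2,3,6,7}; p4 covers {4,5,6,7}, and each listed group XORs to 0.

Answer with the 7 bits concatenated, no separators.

1100110

Place data at non-parity positions: p1 p2 0 p4 1 1 0
p1 (pos 1,3,5,7): XOR of data positions = 0⊕1⊕0 = 1
p2 (pos 2,3,6,7): XOR of data positions = 0⊕1⊕0 = 1
p4 (pos 4,5,6,7): XOR of data positions = 1⊕1⊕0 = 0
Codeword: 1100110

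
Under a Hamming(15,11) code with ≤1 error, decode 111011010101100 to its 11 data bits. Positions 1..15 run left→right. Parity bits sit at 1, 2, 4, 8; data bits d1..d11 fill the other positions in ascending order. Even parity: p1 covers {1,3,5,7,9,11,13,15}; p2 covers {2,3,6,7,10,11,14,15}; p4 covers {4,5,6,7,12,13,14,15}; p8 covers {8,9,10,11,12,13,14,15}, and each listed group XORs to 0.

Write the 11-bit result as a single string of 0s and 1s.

s1 (pos 1,3,5,7,9,11,13,15): 1⊕1⊕1⊕0⊕0⊕0⊕1⊕0 = 0
s2 (pos 2,3,6,7,10,11,14,15): 1⊕1⊕1⊕0⊕1⊕0⊕0⊕0 = 0
s4 (pos 4,5,6,7,12,13,14,15): 0⊕1⊕1⊕0⊕1⊕1⊕0⊕0 = 0
s8 (pos 8,9,10,11,12,13,14,15): 1⊕0⊕1⊕0⊕1⊕1⊕0⊕0 = 0
Syndrome s8…s1 = 0000 → no error.
Read data bits from positions 3,5,6,7,9,10,11,12,13,14,15: 11100101100

11100101100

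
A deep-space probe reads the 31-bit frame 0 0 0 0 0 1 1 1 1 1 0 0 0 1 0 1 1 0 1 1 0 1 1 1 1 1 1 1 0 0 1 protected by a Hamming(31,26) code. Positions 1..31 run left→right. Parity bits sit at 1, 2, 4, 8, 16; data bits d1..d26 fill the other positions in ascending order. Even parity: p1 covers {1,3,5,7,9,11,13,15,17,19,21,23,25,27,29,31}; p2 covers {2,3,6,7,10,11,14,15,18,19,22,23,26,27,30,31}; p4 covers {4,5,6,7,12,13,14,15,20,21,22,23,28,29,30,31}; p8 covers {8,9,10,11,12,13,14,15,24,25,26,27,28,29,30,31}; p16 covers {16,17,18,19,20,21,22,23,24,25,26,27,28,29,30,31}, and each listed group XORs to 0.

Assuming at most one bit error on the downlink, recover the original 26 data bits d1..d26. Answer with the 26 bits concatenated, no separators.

00111100010101101111111001

s1 (pos 1,3,5,7,9,11,13,15,17,19,21,23,25,27,29,31): 0⊕0⊕0⊕1⊕1⊕0⊕0⊕0⊕1⊕1⊕0⊕1⊕1⊕1⊕0⊕1 = 0
s2 (pos 2,3,6,7,10,11,14,15,18,19,22,23,26,27,30,31): 0⊕0⊕1⊕1⊕1⊕0⊕1⊕0⊕0⊕1⊕1⊕1⊕1⊕1⊕0⊕1 = 0
s4 (pos 4,5,6,7,12,13,14,15,20,21,22,23,28,29,30,31): 0⊕0⊕1⊕1⊕0⊕0⊕1⊕0⊕1⊕0⊕1⊕1⊕1⊕0⊕0⊕1 = 0
s8 (pos 8,9,10,11,12,13,14,15,24,25,26,27,28,29,30,31): 1⊕1⊕1⊕0⊕0⊕0⊕1⊕0⊕1⊕1⊕1⊕1⊕1⊕0⊕0⊕1 = 0
s16 (pos 16,17,18,19,20,21,22,23,24,25,26,27,28,29,30,31): 1⊕1⊕0⊕1⊕1⊕0⊕1⊕1⊕1⊕1⊕1⊕1⊕1⊕0⊕0⊕1 = 0
Syndrome s16…s1 = 00000 → no error.
Read data bits from positions 3,5,6,7,9,10,11,12,13,14,15,17,18,19,20,21,22,23,24,25,26,27,28,29,30,31: 00111100010101101111111001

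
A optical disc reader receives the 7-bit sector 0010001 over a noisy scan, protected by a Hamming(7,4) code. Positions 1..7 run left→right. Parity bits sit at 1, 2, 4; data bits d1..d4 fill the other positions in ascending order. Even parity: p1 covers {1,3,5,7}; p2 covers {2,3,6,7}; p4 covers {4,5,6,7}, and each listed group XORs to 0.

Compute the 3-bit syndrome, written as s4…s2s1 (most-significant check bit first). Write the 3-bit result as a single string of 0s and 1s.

100

s1 (pos 1,3,5,7): 0⊕1⊕0⊕1 = 0
s2 (pos 2,3,6,7): 0⊕1⊕0⊕1 = 0
s4 (pos 4,5,6,7): 0⊕0⊕0⊕1 = 1
Syndrome s4…s1 = 100 → error at position 4.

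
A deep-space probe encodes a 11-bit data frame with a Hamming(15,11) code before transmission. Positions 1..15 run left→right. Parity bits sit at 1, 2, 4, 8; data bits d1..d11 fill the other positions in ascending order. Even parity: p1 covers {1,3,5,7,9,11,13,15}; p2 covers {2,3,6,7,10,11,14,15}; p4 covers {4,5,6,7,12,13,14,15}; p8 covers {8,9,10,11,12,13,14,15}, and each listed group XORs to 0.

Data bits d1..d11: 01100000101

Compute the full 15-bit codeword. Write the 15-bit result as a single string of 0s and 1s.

100011000000101

Place data at non-parity positions: p1 p2 0 p4 1 1 0 p8 0 0 0 0 1 0 1
p1 (pos 1,3,5,7,9,11,13,15): XOR of data positions = 0⊕1⊕0⊕0⊕0⊕1⊕1 = 1
p2 (pos 2,3,6,7,10,11,14,15): XOR of data positions = 0⊕1⊕0⊕0⊕0⊕0⊕1 = 0
p4 (pos 4,5,6,7,12,13,14,15): XOR of data positions = 1⊕1⊕0⊕0⊕1⊕0⊕1 = 0
p8 (pos 8,9,10,11,12,13,14,15): XOR of data positions = 0⊕0⊕0⊕0⊕1⊕0⊕1 = 0
Codeword: 100011000000101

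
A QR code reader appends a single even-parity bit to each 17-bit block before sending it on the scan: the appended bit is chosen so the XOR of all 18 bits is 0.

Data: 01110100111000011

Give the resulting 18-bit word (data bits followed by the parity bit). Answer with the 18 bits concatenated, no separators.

XOR of the 17 data bits: 0⊕1⊕1⊕1⊕0⊕1⊕0⊕0⊕1⊕1⊕1⊕0⊕0⊕0⊕0⊕1⊕1 = 1
Parity bit = 1 (so all 18 bits XOR to 0).

011101001110000111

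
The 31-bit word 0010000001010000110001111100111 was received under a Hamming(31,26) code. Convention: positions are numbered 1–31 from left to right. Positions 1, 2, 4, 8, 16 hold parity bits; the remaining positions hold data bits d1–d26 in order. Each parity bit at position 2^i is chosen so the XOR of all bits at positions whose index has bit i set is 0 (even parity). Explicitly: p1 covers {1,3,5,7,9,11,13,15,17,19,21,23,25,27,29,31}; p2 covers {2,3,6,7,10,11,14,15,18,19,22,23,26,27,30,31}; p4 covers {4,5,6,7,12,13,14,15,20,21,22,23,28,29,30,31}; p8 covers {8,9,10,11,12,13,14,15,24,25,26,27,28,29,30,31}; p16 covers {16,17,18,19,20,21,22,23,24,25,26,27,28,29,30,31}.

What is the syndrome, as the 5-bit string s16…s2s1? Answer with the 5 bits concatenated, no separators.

s1 (pos 1,3,5,7,9,11,13,15,17,19,21,23,25,27,29,31): 0⊕1⊕0⊕0⊕0⊕0⊕0⊕0⊕1⊕0⊕0⊕1⊕1⊕0⊕1⊕1 = 0
s2 (pos 2,3,6,7,10,11,14,15,18,19,22,23,26,27,30,31): 0⊕1⊕0⊕0⊕1⊕0⊕0⊕0⊕1⊕0⊕1⊕1⊕1⊕0⊕1⊕1 = 0
s4 (pos 4,5,6,7,12,13,14,15,20,21,22,23,28,29,30,31): 0⊕0⊕0⊕0⊕1⊕0⊕0⊕0⊕0⊕0⊕1⊕1⊕0⊕1⊕1⊕1 = 0
s8 (pos 8,9,10,11,12,13,14,15,24,25,26,27,28,29,30,31): 0⊕0⊕1⊕0⊕1⊕0⊕0⊕0⊕1⊕1⊕1⊕0⊕0⊕1⊕1⊕1 = 0
s16 (pos 16,17,18,19,20,21,22,23,24,25,26,27,28,29,30,31): 0⊕1⊕1⊕0⊕0⊕0⊕1⊕1⊕1⊕1⊕1⊕0⊕0⊕1⊕1⊕1 = 0
Syndrome s16…s1 = 00000 → no error.

00000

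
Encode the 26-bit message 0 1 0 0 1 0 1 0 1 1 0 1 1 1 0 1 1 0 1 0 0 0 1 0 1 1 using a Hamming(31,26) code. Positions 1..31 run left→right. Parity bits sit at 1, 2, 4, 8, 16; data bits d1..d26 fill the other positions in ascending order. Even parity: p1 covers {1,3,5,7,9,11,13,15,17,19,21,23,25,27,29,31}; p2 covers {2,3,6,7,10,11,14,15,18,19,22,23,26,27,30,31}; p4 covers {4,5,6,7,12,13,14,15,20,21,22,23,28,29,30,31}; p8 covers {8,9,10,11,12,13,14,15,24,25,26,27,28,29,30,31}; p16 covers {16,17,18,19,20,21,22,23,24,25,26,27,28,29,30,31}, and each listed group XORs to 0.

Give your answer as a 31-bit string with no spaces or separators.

0100100010101101111011010001011

Place data at non-parity positions: p1 p2 0 p4 1 0 0 p8 1 0 1 0 1 1 0 p16 1 1 1 0 1 1 0 1 0 0 0 1 0 1 1
p1 (pos 1,3,5,7,9,11,13,15,17,19,21,23,25,27,29,31): XOR of data positions = 0⊕1⊕0⊕1⊕1⊕1⊕0⊕1⊕1⊕1⊕0⊕0⊕0⊕0⊕1 = 0
p2 (pos 2,3,6,7,10,11,14,15,18,19,22,23,26,27,30,31): XOR of data positions = 0⊕0⊕0⊕0⊕1⊕1⊕0⊕1⊕1⊕1⊕0⊕0⊕0⊕1⊕1 = 1
p4 (pos 4,5,6,7,12,13,14,15,20,21,22,23,28,29,30,31): XOR of data positions = 1⊕0⊕0⊕0⊕1⊕1⊕0⊕0⊕1⊕1⊕0⊕1⊕0⊕1⊕1 = 0
p8 (pos 8,9,10,11,12,13,14,15,24,25,26,27,28,29,30,31): XOR of data positions = 1⊕0⊕1⊕0⊕1⊕1⊕0⊕1⊕0⊕0⊕0⊕1⊕0⊕1⊕1 = 0
p16 (pos 16,17,18,19,20,21,22,23,24,25,26,27,28,29,30,31): XOR of data positions = 1⊕1⊕1⊕0⊕1⊕1⊕0⊕1⊕0⊕0⊕0⊕1⊕0⊕1⊕1 = 1
Codeword: 0100100010101101111011010001011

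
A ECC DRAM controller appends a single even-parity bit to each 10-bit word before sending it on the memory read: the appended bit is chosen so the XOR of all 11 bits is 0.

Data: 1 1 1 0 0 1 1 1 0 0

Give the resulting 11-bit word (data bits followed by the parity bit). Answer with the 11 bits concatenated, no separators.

11100111000

XOR of the 10 data bits: 1⊕1⊕1⊕0⊕0⊕1⊕1⊕1⊕0⊕0 = 0
Parity bit = 0 (so all 11 bits XOR to 0).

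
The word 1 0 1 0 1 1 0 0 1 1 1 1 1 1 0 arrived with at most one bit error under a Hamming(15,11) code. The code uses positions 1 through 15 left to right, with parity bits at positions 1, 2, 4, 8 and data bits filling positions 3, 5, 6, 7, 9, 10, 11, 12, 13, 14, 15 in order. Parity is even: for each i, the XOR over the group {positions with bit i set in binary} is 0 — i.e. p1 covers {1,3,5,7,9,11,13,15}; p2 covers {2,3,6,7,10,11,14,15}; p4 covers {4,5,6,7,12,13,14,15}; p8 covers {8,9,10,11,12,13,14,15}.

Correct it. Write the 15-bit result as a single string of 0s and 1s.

s1 (pos 1,3,5,7,9,11,13,15): 1⊕1⊕1⊕0⊕1⊕1⊕1⊕0 = 0
s2 (pos 2,3,6,7,10,11,14,15): 0⊕1⊕1⊕0⊕1⊕1⊕1⊕0 = 1
s4 (pos 4,5,6,7,12,13,14,15): 0⊕1⊕1⊕0⊕1⊕1⊕1⊕0 = 1
s8 (pos 8,9,10,11,12,13,14,15): 0⊕1⊕1⊕1⊕1⊕1⊕1⊕0 = 0
Syndrome s8…s1 = 0110 → error at position 6.
Flip position 6: 101011001111110 → 101010001111110

101010001111110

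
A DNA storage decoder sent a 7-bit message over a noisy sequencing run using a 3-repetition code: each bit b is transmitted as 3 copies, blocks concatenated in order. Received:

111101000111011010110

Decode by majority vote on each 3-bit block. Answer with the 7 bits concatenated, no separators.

1101101

Block 1 (111): 3 ones → 1
Block 2 (101): 2 ones → 1
Block 3 (000): 0 ones → 0
Block 4 (111): 3 ones → 1
Block 5 (011): 2 ones → 1
Block 6 (010): 1 one → 0
Block 7 (110): 2 ones → 1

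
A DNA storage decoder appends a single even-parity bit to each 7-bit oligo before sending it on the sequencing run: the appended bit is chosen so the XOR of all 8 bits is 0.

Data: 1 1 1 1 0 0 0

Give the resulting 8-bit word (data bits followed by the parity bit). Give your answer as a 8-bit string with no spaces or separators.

11110000

XOR of the 7 data bits: 1⊕1⊕1⊕1⊕0⊕0⊕0 = 0
Parity bit = 0 (so all 8 bits XOR to 0).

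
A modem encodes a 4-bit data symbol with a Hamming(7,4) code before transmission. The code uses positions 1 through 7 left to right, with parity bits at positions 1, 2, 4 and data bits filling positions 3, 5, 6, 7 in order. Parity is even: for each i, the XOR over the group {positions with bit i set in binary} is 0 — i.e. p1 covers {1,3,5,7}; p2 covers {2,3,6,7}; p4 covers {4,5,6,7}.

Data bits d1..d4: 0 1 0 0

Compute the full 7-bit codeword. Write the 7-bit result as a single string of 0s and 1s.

1001100

Place data at non-parity positions: p1 p2 0 p4 1 0 0
p1 (pos 1,3,5,7): XOR of data positions = 0⊕1⊕0 = 1
p2 (pos 2,3,6,7): XOR of data positions = 0⊕0⊕0 = 0
p4 (pos 4,5,6,7): XOR of data positions = 1⊕0⊕0 = 1
Codeword: 1001100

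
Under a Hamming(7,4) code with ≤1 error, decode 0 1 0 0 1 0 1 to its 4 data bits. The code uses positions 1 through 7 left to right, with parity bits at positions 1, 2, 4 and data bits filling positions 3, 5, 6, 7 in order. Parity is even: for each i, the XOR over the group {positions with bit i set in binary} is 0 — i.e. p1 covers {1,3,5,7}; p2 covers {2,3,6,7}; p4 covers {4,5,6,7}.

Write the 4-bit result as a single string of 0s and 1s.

s1 (pos 1,3,5,7): 0⊕0⊕1⊕1 = 0
s2 (pos 2,3,6,7): 1⊕0⊕0⊕1 = 0
s4 (pos 4,5,6,7): 0⊕1⊕0⊕1 = 0
Syndrome s4…s1 = 000 → no error.
Read data bits from positions 3,5,6,7: 0101

0101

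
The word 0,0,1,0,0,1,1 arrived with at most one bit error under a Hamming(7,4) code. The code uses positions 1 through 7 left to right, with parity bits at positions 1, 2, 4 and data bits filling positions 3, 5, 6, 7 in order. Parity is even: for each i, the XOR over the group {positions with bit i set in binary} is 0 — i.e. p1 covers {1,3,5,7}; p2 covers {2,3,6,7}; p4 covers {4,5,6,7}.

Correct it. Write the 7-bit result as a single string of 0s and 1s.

0110011

s1 (pos 1,3,5,7): 0⊕1⊕0⊕1 = 0
s2 (pos 2,3,6,7): 0⊕1⊕1⊕1 = 1
s4 (pos 4,5,6,7): 0⊕0⊕1⊕1 = 0
Syndrome s4…s1 = 010 → error at position 2.
Flip position 2: 0010011 → 0110011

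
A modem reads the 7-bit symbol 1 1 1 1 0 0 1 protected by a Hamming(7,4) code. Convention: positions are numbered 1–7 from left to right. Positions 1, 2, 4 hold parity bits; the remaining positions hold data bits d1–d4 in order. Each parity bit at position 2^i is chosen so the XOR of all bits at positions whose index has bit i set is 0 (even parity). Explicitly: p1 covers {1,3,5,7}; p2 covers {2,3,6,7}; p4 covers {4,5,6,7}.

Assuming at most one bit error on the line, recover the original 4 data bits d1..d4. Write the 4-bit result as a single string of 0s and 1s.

0001

s1 (pos 1,3,5,7): 1⊕1⊕0⊕1 = 1
s2 (pos 2,3,6,7): 1⊕1⊕0⊕1 = 1
s4 (pos 4,5,6,7): 1⊕0⊕0⊕1 = 0
Syndrome s4…s1 = 011 → error at position 3.
Flip position 3: 1111001 → 1101001
Read data bits from positions 3,5,6,7: 0001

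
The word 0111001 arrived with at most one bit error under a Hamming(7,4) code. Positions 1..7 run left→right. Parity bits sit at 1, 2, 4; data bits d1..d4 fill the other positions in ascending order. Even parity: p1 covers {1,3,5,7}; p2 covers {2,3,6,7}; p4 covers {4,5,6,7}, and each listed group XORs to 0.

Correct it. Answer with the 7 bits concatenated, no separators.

0011001

s1 (pos 1,3,5,7): 0⊕1⊕0⊕1 = 0
s2 (pos 2,3,6,7): 1⊕1⊕0⊕1 = 1
s4 (pos 4,5,6,7): 1⊕0⊕0⊕1 = 0
Syndrome s4…s1 = 010 → error at position 2.
Flip position 2: 0111001 → 0011001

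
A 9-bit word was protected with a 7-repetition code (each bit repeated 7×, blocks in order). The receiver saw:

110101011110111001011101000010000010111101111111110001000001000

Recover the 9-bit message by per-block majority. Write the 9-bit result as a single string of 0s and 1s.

Block 1 (1101010): 4 ones → 1
Block 2 (1111011): 6 ones → 1
Block 3 (1001011): 4 ones → 1
Block 4 (1010000): 2 ones → 0
Block 5 (1000001): 2 ones → 0
Block 6 (0111101): 5 ones → 1
Block 7 (1111111): 7 ones → 1
Block 8 (1000100): 2 ones → 0
Block 9 (0001000): 1 one → 0

111001100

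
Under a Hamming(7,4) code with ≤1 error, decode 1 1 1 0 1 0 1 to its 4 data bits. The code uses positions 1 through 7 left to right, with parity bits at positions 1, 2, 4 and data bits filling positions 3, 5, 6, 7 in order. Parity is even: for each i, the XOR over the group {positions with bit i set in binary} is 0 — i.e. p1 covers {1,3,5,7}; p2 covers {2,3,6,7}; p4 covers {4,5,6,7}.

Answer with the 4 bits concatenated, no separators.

1101

s1 (pos 1,3,5,7): 1⊕1⊕1⊕1 = 0
s2 (pos 2,3,6,7): 1⊕1⊕0⊕1 = 1
s4 (pos 4,5,6,7): 0⊕1⊕0⊕1 = 0
Syndrome s4…s1 = 010 → error at position 2.
Flip position 2: 1110101 → 1010101
Read data bits from positions 3,5,6,7: 1101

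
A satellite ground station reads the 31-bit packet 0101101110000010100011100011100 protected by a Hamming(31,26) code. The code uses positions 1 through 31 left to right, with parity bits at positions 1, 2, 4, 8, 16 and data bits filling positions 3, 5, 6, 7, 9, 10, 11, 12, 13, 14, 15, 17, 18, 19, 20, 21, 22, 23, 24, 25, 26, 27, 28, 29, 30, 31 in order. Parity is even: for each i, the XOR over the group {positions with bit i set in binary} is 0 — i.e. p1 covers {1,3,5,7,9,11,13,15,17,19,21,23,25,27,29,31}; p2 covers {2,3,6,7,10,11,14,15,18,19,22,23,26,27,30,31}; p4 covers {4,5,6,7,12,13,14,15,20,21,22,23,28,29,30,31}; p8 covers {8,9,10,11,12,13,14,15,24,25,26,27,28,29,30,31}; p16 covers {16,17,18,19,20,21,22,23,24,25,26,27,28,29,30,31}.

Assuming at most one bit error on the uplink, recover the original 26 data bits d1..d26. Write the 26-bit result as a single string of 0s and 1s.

s1 (pos 1,3,5,7,9,11,13,15,17,19,21,23,25,27,29,31): 0⊕0⊕1⊕1⊕1⊕0⊕0⊕1⊕1⊕0⊕1⊕1⊕0⊕1⊕1⊕0 = 1
s2 (pos 2,3,6,7,10,11,14,15,18,19,22,23,26,27,30,31): 1⊕0⊕0⊕1⊕0⊕0⊕0⊕1⊕0⊕0⊕1⊕1⊕0⊕1⊕0⊕0 = 0
s4 (pos 4,5,6,7,12,13,14,15,20,21,22,23,28,29,30,31): 1⊕1⊕0⊕1⊕0⊕0⊕0⊕1⊕0⊕1⊕1⊕1⊕1⊕1⊕0⊕0 = 1
s8 (pos 8,9,10,11,12,13,14,15,24,25,26,27,28,29,30,31): 1⊕1⊕0⊕0⊕0⊕0⊕0⊕1⊕0⊕0⊕0⊕1⊕1⊕1⊕0⊕0 = 0
s16 (pos 16,17,18,19,20,21,22,23,24,25,26,27,28,29,30,31): 0⊕1⊕0⊕0⊕0⊕1⊕1⊕1⊕0⊕0⊕0⊕1⊕1⊕1⊕0⊕0 = 1
Syndrome s16…s1 = 10101 → error at position 21.
Flip position 21: 0101101110000010100011100011100 → 0101101110000010100001100011100
Read data bits from positions 3,5,6,7,9,10,11,12,13,14,15,17,18,19,20,21,22,23,24,25,26,27,28,29,30,31: 01011000001100001100011100

01011000001100001100011100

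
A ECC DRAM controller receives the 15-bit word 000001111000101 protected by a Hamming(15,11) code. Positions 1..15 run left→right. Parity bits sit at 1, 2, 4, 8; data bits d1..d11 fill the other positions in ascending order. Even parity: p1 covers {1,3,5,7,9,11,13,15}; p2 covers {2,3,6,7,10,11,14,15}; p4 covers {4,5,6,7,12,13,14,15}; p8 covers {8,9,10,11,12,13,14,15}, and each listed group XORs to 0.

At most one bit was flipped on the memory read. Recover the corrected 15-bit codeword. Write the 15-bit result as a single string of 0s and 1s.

010001111000101

s1 (pos 1,3,5,7,9,11,13,15): 0⊕0⊕0⊕1⊕1⊕0⊕1⊕1 = 0
s2 (pos 2,3,6,7,10,11,14,15): 0⊕0⊕1⊕1⊕0⊕0⊕0⊕1 = 1
s4 (pos 4,5,6,7,12,13,14,15): 0⊕0⊕1⊕1⊕0⊕1⊕0⊕1 = 0
s8 (pos 8,9,10,11,12,13,14,15): 1⊕1⊕0⊕0⊕0⊕1⊕0⊕1 = 0
Syndrome s8…s1 = 0010 → error at position 2.
Flip position 2: 000001111000101 → 010001111000101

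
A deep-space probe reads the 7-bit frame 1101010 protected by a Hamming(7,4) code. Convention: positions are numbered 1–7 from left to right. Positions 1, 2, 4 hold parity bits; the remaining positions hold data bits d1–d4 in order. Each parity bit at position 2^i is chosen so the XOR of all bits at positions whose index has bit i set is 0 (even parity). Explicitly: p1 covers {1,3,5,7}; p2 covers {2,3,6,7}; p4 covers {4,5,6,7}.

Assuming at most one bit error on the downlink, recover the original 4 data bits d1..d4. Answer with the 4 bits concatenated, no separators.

s1 (pos 1,3,5,7): 1⊕0⊕0⊕0 = 1
s2 (pos 2,3,6,7): 1⊕0⊕1⊕0 = 0
s4 (pos 4,5,6,7): 1⊕0⊕1⊕0 = 0
Syndrome s4…s1 = 001 → error at position 1.
Flip position 1: 1101010 → 0101010
Read data bits from positions 3,5,6,7: 0010

0010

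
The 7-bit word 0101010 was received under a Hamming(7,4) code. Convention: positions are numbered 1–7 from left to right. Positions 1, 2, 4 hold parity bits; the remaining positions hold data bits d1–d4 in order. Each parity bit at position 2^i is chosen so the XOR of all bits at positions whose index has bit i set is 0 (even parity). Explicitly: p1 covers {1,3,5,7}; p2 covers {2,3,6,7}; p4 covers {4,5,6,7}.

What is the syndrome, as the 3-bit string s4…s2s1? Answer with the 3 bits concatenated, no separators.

000

s1 (pos 1,3,5,7): 0⊕0⊕0⊕0 = 0
s2 (pos 2,3,6,7): 1⊕0⊕1⊕0 = 0
s4 (pos 4,5,6,7): 1⊕0⊕1⊕0 = 0
Syndrome s4…s1 = 000 → no error.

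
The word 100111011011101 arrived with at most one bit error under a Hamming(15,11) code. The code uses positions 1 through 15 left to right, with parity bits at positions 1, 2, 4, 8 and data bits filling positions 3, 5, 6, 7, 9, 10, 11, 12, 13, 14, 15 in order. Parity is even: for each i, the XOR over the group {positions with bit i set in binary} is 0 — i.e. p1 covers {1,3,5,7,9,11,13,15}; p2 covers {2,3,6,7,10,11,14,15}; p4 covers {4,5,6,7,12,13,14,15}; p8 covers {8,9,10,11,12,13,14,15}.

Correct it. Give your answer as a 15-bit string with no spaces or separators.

s1 (pos 1,3,5,7,9,11,13,15): 1⊕0⊕1⊕0⊕1⊕1⊕1⊕1 = 0
s2 (pos 2,3,6,7,10,11,14,15): 0⊕0⊕1⊕0⊕0⊕1⊕0⊕1 = 1
s4 (pos 4,5,6,7,12,13,14,15): 1⊕1⊕1⊕0⊕1⊕1⊕0⊕1 = 0
s8 (pos 8,9,10,11,12,13,14,15): 1⊕1⊕0⊕1⊕1⊕1⊕0⊕1 = 0
Syndrome s8…s1 = 0010 → error at position 2.
Flip position 2: 100111011011101 → 110111011011101

110111011011101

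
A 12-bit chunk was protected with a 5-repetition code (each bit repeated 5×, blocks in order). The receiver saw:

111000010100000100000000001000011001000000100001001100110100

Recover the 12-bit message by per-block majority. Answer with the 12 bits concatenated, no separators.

100000000010

Block 1 (11100): 3 ones → 1
Block 2 (00101): 2 ones → 0
Block 3 (00000): 0 ones → 0
Block 4 (10000): 1 one → 0
Block 5 (00000): 0 ones → 0
Block 6 (01000): 1 one → 0
Block 7 (01100): 2 ones → 0
Block 8 (10000): 1 one → 0
Block 9 (00100): 1 one → 0
Block 10 (00100): 1 one → 0
Block 11 (11001): 3 ones → 1
Block 12 (10100): 2 ones → 0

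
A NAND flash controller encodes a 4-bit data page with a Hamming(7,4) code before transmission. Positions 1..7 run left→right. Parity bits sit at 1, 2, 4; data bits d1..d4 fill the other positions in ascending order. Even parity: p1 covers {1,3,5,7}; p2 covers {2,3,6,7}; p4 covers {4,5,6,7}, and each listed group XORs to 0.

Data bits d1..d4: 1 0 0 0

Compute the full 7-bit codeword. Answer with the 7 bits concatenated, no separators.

1110000

Place data at non-parity positions: p1 p2 1 p4 0 0 0
p1 (pos 1,3,5,7): XOR of data positions = 1⊕0⊕0 = 1
p2 (pos 2,3,6,7): XOR of data positions = 1⊕0⊕0 = 1
p4 (pos 4,5,6,7): XOR of data positions = 0⊕0⊕0 = 0
Codeword: 1110000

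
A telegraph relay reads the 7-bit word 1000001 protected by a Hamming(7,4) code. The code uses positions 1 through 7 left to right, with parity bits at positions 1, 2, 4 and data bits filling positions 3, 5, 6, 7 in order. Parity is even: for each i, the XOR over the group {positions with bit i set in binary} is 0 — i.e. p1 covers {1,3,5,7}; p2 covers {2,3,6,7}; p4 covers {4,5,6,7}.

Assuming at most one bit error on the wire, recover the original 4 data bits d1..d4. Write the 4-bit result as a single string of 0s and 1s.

s1 (pos 1,3,5,7): 1⊕0⊕0⊕1 = 0
s2 (pos 2,3,6,7): 0⊕0⊕0⊕1 = 1
s4 (pos 4,5,6,7): 0⊕0⊕0⊕1 = 1
Syndrome s4…s1 = 110 → error at position 6.
Flip position 6: 1000001 → 1000011
Read data bits from positions 3,5,6,7: 0011

0011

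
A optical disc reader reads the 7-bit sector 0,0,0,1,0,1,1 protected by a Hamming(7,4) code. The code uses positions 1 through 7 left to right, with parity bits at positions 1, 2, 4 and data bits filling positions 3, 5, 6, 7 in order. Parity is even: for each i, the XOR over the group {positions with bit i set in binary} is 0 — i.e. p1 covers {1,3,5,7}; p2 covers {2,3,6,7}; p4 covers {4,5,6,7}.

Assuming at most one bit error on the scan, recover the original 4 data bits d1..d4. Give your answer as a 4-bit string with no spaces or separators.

s1 (pos 1,3,5,7): 0⊕0⊕0⊕1 = 1
s2 (pos 2,3,6,7): 0⊕0⊕1⊕1 = 0
s4 (pos 4,5,6,7): 1⊕0⊕1⊕1 = 1
Syndrome s4…s1 = 101 → error at position 5.
Flip position 5: 0001011 → 0001111
Read data bits from positions 3,5,6,7: 0111

0111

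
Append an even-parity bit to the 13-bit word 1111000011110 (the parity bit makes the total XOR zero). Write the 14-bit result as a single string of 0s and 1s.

XOR of the 13 data bits: 1⊕1⊕1⊕1⊕0⊕0⊕0⊕0⊕1⊕1⊕1⊕1⊕0 = 0
Parity bit = 0 (so all 14 bits XOR to 0).

11110000111100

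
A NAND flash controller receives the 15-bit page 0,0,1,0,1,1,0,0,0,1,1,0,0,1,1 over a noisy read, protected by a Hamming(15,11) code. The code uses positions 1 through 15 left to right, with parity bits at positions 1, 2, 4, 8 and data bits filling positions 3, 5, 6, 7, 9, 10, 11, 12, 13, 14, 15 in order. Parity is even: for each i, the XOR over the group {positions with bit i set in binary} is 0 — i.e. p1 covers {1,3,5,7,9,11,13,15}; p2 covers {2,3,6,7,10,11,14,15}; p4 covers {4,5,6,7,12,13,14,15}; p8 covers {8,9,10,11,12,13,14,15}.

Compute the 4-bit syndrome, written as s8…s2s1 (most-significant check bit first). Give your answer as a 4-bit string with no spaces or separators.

s1 (pos 1,3,5,7,9,11,13,15): 0⊕1⊕1⊕0⊕0⊕1⊕0⊕1 = 0
s2 (pos 2,3,6,7,10,11,14,15): 0⊕1⊕1⊕0⊕1⊕1⊕1⊕1 = 0
s4 (pos 4,5,6,7,12,13,14,15): 0⊕1⊕1⊕0⊕0⊕0⊕1⊕1 = 0
s8 (pos 8,9,10,11,12,13,14,15): 0⊕0⊕1⊕1⊕0⊕0⊕1⊕1 = 0
Syndrome s8…s1 = 0000 → no error.

0000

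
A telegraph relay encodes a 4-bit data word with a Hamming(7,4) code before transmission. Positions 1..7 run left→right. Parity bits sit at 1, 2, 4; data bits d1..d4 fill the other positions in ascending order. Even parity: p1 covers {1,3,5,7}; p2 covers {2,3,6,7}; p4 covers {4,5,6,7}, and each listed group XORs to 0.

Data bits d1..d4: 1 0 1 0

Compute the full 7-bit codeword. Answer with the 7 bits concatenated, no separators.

Place data at non-parity positions: p1 p2 1 p4 0 1 0
p1 (pos 1,3,5,7): XOR of data positions = 1⊕0⊕0 = 1
p2 (pos 2,3,6,7): XOR of data positions = 1⊕1⊕0 = 0
p4 (pos 4,5,6,7): XOR of data positions = 0⊕1⊕0 = 1
Codeword: 1011010

1011010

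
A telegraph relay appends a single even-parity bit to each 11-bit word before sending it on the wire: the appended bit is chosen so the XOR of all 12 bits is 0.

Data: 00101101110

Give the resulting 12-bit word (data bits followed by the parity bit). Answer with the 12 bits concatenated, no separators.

XOR of the 11 data bits: 0⊕0⊕1⊕0⊕1⊕1⊕0⊕1⊕1⊕1⊕0 = 0
Parity bit = 0 (so all 12 bits XOR to 0).

001011011100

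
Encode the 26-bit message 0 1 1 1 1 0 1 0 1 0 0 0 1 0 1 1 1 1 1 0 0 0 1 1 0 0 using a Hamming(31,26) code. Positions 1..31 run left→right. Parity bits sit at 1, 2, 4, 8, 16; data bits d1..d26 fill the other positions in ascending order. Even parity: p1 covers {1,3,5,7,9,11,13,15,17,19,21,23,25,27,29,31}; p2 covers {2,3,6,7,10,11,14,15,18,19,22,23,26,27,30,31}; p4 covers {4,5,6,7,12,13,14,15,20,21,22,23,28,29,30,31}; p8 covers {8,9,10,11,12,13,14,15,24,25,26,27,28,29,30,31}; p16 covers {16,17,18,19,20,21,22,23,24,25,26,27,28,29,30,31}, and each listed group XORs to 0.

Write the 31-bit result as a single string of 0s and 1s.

0000111010101000010111110001100

Place data at non-parity positions: p1 p2 0 p4 1 1 1 p8 1 0 1 0 1 0 0 p16 0 1 0 1 1 1 1 1 0 0 0 1 1 0 0
p1 (pos 1,3,5,7,9,11,13,15,17,19,21,23,25,27,29,31): XOR of data positions = 0⊕1⊕1⊕1⊕1⊕1⊕0⊕0⊕0⊕1⊕1⊕0⊕0⊕1⊕0 = 0
p2 (pos 2,3,6,7,10,11,14,15,18,19,22,23,26,27,30,31): XOR of data positions = 0⊕1⊕1⊕0⊕1⊕0⊕0⊕1⊕0⊕1⊕1⊕0⊕0⊕0⊕0 = 0
p4 (pos 4,5,6,7,12,13,14,15,20,21,22,23,28,29,30,31): XOR of data positions = 1⊕1⊕1⊕0⊕1⊕0⊕0⊕1⊕1⊕1⊕1⊕1⊕1⊕0⊕0 = 0
p8 (pos 8,9,10,11,12,13,14,15,24,25,26,27,28,29,30,31): XOR of data positions = 1⊕0⊕1⊕0⊕1⊕0⊕0⊕1⊕0⊕0⊕0⊕1⊕1⊕0⊕0 = 0
p16 (pos 16,17,18,19,20,21,22,23,24,25,26,27,28,29,30,31): XOR of data positions = 0⊕1⊕0⊕1⊕1⊕1⊕1⊕1⊕0⊕0⊕0⊕1⊕1⊕0⊕0 = 0
Codeword: 0000111010101000010111110001100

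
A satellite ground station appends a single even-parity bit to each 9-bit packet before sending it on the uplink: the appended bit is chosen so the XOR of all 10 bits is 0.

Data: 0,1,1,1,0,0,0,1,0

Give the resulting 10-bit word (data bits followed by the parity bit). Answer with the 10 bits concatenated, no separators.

0111000100

XOR of the 9 data bits: 0⊕1⊕1⊕1⊕0⊕0⊕0⊕1⊕0 = 0
Parity bit = 0 (so all 10 bits XOR to 0).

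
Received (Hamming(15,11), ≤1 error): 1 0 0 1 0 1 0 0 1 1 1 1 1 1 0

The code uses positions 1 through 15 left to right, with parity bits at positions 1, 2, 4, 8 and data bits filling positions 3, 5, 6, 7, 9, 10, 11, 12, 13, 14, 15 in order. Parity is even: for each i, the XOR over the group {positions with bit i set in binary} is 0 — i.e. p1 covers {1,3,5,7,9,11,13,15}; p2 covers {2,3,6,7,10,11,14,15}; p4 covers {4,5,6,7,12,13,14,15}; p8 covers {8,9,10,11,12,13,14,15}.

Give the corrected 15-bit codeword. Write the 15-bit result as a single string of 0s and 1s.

s1 (pos 1,3,5,7,9,11,13,15): 1⊕0⊕0⊕0⊕1⊕1⊕1⊕0 = 0
s2 (pos 2,3,6,7,10,11,14,15): 0⊕0⊕1⊕0⊕1⊕1⊕1⊕0 = 0
s4 (pos 4,5,6,7,12,13,14,15): 1⊕0⊕1⊕0⊕1⊕1⊕1⊕0 = 1
s8 (pos 8,9,10,11,12,13,14,15): 0⊕1⊕1⊕1⊕1⊕1⊕1⊕0 = 0
Syndrome s8…s1 = 0100 → error at position 4.
Flip position 4: 100101001111110 → 100001001111110

100001001111110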